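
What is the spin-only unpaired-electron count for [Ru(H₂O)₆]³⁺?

Ligand charges: water is neutral. With an overall charge of +3 the ruthenium centre must be in the +3 oxidation state.
Ruthenium is a group-8 element; Ru(III) is therefore d⁵.
The spin state decides the count: a 4d ion has a large Δₒ and is invariably low-spin.
An octahedral low-spin d⁵ ion is t₂g⁵e_g⁰, giving 1 unpaired electron.

1 unpaired electron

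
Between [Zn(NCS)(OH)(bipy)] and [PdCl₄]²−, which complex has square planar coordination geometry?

[PdCl₄]²−

For [Zn(NCS)(OH)(bipy)]: Each isothiocyanate is −1; each hydroxide is −1; 2,2′-bipyridine is neutral; balancing the 0 overall charge requires Zn(II). Group 12 minus oxidation state 2 gives a d¹⁰ configuration. A d¹⁰ ion has no crystal-field stabilisation preference between square planar and tetrahedral, so four ligands adopt the sterically favoured tetrahedral geometry. → tetrahedral.
For [PdCl₄]²−: Summing ligand charges against the −2 overall charge gives an oxidation state of +2 for palladium. Pd sits in group 10, so the d-electron count is 10 − 2 = 8. A 4d d⁸ ion has a large crystal-field splitting; square planar leaves the high-energy d_{x²−y²} orbital empty and maximises CFSE. → square planar.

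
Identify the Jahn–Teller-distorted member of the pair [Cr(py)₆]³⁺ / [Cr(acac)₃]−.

[Cr(py)₆]³⁺: Ligand charges: pyridine is neutral. With an overall charge of +3 the chromium centre must be in the +3 oxidation state. Group 6 minus oxidation state 3 gives a d³ configuration. The d³ configuration leaves the e_g set evenly filled (or empty) — no strong Jahn–Teller driving force.
[Cr(acac)₃]−: Each acetylacetonate is −1; balancing the −1 overall charge requires Cr(II). Chromium is a group-6 element; Cr(II) is therefore d⁴. Acetylacetonate is a weak-field ligand for a first-row metal, so the complex is high-spin. The t₂g³e_g¹ (high-spin) configuration has an unevenly filled e_g set; the Jahn–Teller theorem predicts a tetragonal distortion (typically axial elongation) to lift the degeneracy.

[Cr(acac)₃]−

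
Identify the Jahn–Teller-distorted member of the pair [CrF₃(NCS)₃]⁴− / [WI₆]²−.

[CrF₃(NCS)₃]⁴−

[CrF₃(NCS)₃]⁴−: Each fluoride is −1; each isothiocyanate is −1; balancing the −4 overall charge requires Cr(II). Cr sits in group 6, so the d-electron count is 6 − 2 = 4. Fluoride and isothiocyanate are weak-field ligands for a first-row metal, so the complex is high-spin. The t₂g³e_g¹ (high-spin) configuration has an unevenly filled e_g set; the Jahn–Teller theorem predicts a tetragonal distortion (typically axial elongation) to lift the degeneracy.
[WI₆]²−: Each iodide is −1; balancing the −2 overall charge requires W(IV). Group 6 minus oxidation state 4 gives a d² configuration. The d² configuration leaves the e_g set evenly filled (or empty) — no strong Jahn–Teller driving force.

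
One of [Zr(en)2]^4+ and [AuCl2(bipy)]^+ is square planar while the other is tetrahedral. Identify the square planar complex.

For [Zr(en)2]^4+: Summing ligand charges against the +4 overall charge gives an oxidation state of +4 for zirconium. Zirconium is a group-4 element; Zr(IV) is therefore d⁰. A d⁰ ion has no crystal-field stabilisation preference between square planar and tetrahedral, so four ligands adopt the sterically favoured tetrahedral geometry. → tetrahedral.
For [AuCl2(bipy)]^+: Each chloride is −1; 2,2′-bipyridine is neutral; balancing the +1 overall charge requires Au(III). Au sits in group 11, so the d-electron count is 11 − 3 = 8. A 5d d⁸ ion has a large crystal-field splitting; square planar leaves the high-energy d_{x²−y²} orbital empty and maximises CFSE. → square planar.

[AuCl2(bipy)]^+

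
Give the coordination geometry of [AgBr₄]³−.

tetrahedral

Summing ligand charges against the −3 overall charge gives an oxidation state of +1 for silver.
Group 11 minus oxidation state 1 gives a d¹⁰ configuration.
Coordination number: 4.
A d¹⁰ ion has no crystal-field stabilisation preference between square planar and tetrahedral, so four ligands adopt the sterically favoured tetrahedral geometry.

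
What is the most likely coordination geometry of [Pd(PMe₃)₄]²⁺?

square planar

Trimethylphosphine is neutral; balancing the +2 overall charge requires Pd(II).
Pd sits in group 10, so the d-electron count is 10 − 2 = 8.
Coordination number: 4.
A 4d d⁸ ion has a large crystal-field splitting; square planar leaves the high-energy d_{x²−y²} orbital empty and maximises CFSE.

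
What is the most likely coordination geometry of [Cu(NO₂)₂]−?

linear

Each nitro (N-bound nitrite) is −1; balancing the −1 overall charge requires Cu(I).
Copper is a group-11 element; Cu(I) is therefore d¹⁰.
With 2 monodentate ligands the coordination number is 2.
A d¹⁰ ion with only two ligands adopts a linear arrangement (sp hybridisation; no CFSE preference).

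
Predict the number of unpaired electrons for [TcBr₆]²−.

Summing ligand charges against the −2 overall charge gives an oxidation state of +4 for technetium.
Technetium is a group-7 element; Tc(IV) is therefore d³.
In an octahedral field the d³ configuration is t₂g³e_g⁰ (only one arrangement possible), giving 3 unpaired electrons.

3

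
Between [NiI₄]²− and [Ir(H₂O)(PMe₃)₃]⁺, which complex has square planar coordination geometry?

For [NiI₄]²−: Ligand charges: each iodide is −1. With an overall charge of −2 the nickel centre must be in the +2 oxidation state. Ni sits in group 10, so the d-electron count is 10 − 2 = 8. Iodide is a weak-field ligand. With weak-field ligands the CFSE gain from square planar is small, so a 3d d⁸ ion takes the sterically preferred tetrahedral geometry. → tetrahedral.
For [Ir(H₂O)(PMe₃)₃]⁺: Summing ligand charges against the +1 overall charge gives an oxidation state of +1 for iridium. Ir sits in group 9, so the d-electron count is 9 − 1 = 8. A 5d d⁸ ion has a large crystal-field splitting; square planar leaves the high-energy d_{x²−y²} orbital empty and maximises CFSE. → square planar.

[Ir(H₂O)(PMe₃)₃]⁺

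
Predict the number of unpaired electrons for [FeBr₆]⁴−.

4 unpaired electrons

Ligand charges: each bromide is −1. With an overall charge of −4 the iron centre must be in the +2 oxidation state.
Fe sits in group 8, so the d-electron count is 8 − 2 = 6.
The spin state decides the count: Bromide is a weak-field ligand for a first-row metal, so the complex is high-spin.
An octahedral high-spin d⁶ ion is t₂g⁴e_g², giving 4 unpaired electrons.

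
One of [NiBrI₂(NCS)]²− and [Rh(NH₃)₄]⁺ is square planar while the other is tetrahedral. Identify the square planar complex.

[Rh(NH₃)₄]⁺

For [NiBrI₂(NCS)]²−: Summing ligand charges against the −2 overall charge gives an oxidation state of +2 for nickel. Group 10 minus oxidation state 2 gives a d⁸ configuration. Bromide, iodide, and isothiocyanate are weak-field ligands. With weak-field ligands the CFSE gain from square planar is small, so a 3d d⁸ ion takes the sterically preferred tetrahedral geometry. → tetrahedral.
For [Rh(NH₃)₄]⁺: Ammonia is neutral; balancing the +1 overall charge requires Rh(I). Rh sits in group 9, so the d-electron count is 9 − 1 = 8. A 4d d⁸ ion has a large crystal-field splitting; square planar leaves the high-energy d_{x²−y²} orbital empty and maximises CFSE. → square planar.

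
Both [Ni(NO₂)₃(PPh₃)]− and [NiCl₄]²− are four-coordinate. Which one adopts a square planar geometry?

For [Ni(NO₂)₃(PPh₃)]−: Each nitro (N-bound nitrite) is −1; triphenylphosphine is neutral; balancing the −1 overall charge requires Ni(II). Group 10 minus oxidation state 2 gives a d⁸ configuration. Nitro (N-bound nitrite) and triphenylphosphine are strong-field ligands (high in the spectrochemical series). A 3d d⁸ ion with strong-field ligands gains enough CFSE to favour square planar over tetrahedral. → square planar.
For [NiCl₄]²−: Each chloride is −1; balancing the −2 overall charge requires Ni(II). Group 10 minus oxidation state 2 gives a d⁸ configuration. Chloride is a weak-field ligand. With weak-field ligands the CFSE gain from square planar is small, so a 3d d⁸ ion takes the sterically preferred tetrahedral geometry. → tetrahedral.

[Ni(NO₂)₃(PPh₃)]−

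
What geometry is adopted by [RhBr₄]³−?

Summing ligand charges against the −3 overall charge gives an oxidation state of +1 for rhodium.
Group 9 minus oxidation state 1 gives a d⁸ configuration.
Coordination number: 4.
A 4d d⁸ ion has a large crystal-field splitting; square planar leaves the high-energy d_{x²−y²} orbital empty and maximises CFSE.

square planar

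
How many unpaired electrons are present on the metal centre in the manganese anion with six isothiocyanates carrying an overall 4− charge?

Ligand charges: each isothiocyanate is −1. With an overall charge of −4 the manganese centre must be in the +2 oxidation state.
Group 7 minus oxidation state 2 gives a d⁵ configuration.
The spin state decides the count: Isothiocyanate is a weak-field ligand for a first-row metal, so the complex is high-spin.
An octahedral high-spin d⁵ ion is t₂g³e_g², giving 5 unpaired electrons.

5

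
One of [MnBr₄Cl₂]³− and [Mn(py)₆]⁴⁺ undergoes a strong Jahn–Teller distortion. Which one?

[MnBr₄Cl₂]³−

[MnBr₄Cl₂]³−: Summing ligand charges against the −3 overall charge gives an oxidation state of +3 for manganese. Manganese is a group-7 element; Mn(III) is therefore d⁴. Bromide and chloride are weak-field ligands for a first-row metal, so the complex is high-spin. The t₂g³e_g¹ (high-spin) configuration has an unevenly filled e_g set; the Jahn–Teller theorem predicts a tetragonal distortion (typically axial elongation) to lift the degeneracy.
[Mn(py)₆]⁴⁺: Ligand charges: pyridine is neutral. With an overall charge of +4 the manganese centre must be in the +4 oxidation state. Mn sits in group 7, so the d-electron count is 7 − 4 = 3. The d³ configuration leaves the e_g set evenly filled (or empty) — no strong Jahn–Teller driving force.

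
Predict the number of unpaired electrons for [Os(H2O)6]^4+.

2

Summing ligand charges against the +4 overall charge gives an oxidation state of +4 for osmium.
Group 8 minus oxidation state 4 gives a d⁴ configuration.
The spin state decides the count: a 5d ion has a large Δₒ and is invariably low-spin.
An octahedral low-spin d⁴ ion is t₂g⁴e_g⁰, giving 2 unpaired electrons.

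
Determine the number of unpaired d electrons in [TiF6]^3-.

Summing ligand charges against the −3 overall charge gives an oxidation state of +3 for titanium.
Titanium is a group-4 element; Ti(III) is therefore d¹.
In an octahedral field the d¹ configuration is t₂g¹e_g⁰ (only one arrangement possible), giving 1 unpaired electron.

1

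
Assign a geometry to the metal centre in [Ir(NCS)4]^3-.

square planar

Each isothiocyanate is −1; balancing the −3 overall charge requires Ir(I).
Iridium is a group-9 element; Ir(I) is therefore d⁸.
With 4 monodentate ligands the coordination number is 4.
A 5d d⁸ ion has a large crystal-field splitting; square planar leaves the high-energy d_{x²−y²} orbital empty and maximises CFSE.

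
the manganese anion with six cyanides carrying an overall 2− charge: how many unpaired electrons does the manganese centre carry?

3 unpaired electrons

Ligand charges: each cyanide is −1. With an overall charge of −2 the manganese centre must be in the +4 oxidation state.
Mn sits in group 7, so the d-electron count is 7 − 4 = 3.
In an octahedral field the d³ configuration is t₂g³e_g⁰ (only one arrangement possible), giving 3 unpaired electrons.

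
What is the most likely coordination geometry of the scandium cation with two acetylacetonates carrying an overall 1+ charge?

tetrahedral

Each acetylacetonate is −1; balancing the +1 overall charge requires Sc(III).
Group 3 minus oxidation state 3 gives a d⁰ configuration.
Counting donor atoms: 2×acetylacetonate (bidentate) → 4 donors. Coordination number = 4.
A d⁰ ion has no crystal-field stabilisation preference between square planar and tetrahedral, so four ligands adopt the sterically favoured tetrahedral geometry.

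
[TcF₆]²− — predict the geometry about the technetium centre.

octahedral

Ligand charges: each fluoride is −1. With an overall charge of −2 the technetium centre must be in the +4 oxidation state.
Tc sits in group 7, so the d-electron count is 7 − 4 = 3.
Coordination number: 6.
Six donors around a single metal centre give an octahedral coordination sphere.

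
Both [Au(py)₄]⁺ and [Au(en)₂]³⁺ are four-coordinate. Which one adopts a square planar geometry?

[Au(en)₂]³⁺

For [Au(py)₄]⁺: Pyridine is neutral; balancing the +1 overall charge requires Au(I). Group 11 minus oxidation state 1 gives a d¹⁰ configuration. A d¹⁰ ion has no crystal-field stabilisation preference between square planar and tetrahedral, so four ligands adopt the sterically favoured tetrahedral geometry. → tetrahedral.
For [Au(en)₂]³⁺: Ligand charges: ethylenediamine is neutral. With an overall charge of +3 the gold centre must be in the +3 oxidation state. Gold is a group-11 element; Au(III) is therefore d⁸. A 5d d⁸ ion has a large crystal-field splitting; square planar leaves the high-energy d_{x²−y²} orbital empty and maximises CFSE. → square planar.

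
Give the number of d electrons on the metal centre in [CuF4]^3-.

Ligand charges: each fluoride is −1. With an overall charge of −3 the copper centre must be in the +1 oxidation state.
Copper is a group-11 element; Cu(I) is therefore d¹⁰.

d¹⁰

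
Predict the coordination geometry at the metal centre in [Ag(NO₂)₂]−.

linear

Summing ligand charges against the −1 overall charge gives an oxidation state of +1 for silver.
Group 11 minus oxidation state 1 gives a d¹⁰ configuration.
With 2 monodentate ligands the coordination number is 2.
A d¹⁰ ion with only two ligands adopts a linear arrangement (sp hybridisation; no CFSE preference).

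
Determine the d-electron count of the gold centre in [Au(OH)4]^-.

d8

Summing ligand charges against the −1 overall charge gives an oxidation state of +3 for gold.
Group 11 minus oxidation state 3 gives a d⁸ configuration.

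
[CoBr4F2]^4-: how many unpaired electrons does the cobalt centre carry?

Summing ligand charges against the −4 overall charge gives an oxidation state of +2 for cobalt.
Cobalt is a group-9 element; Co(II) is therefore d⁷.
The spin state decides the count: Bromide and fluoride are weak-field ligands for a first-row metal, so the complex is high-spin.
An octahedral high-spin d⁷ ion is t₂g⁵e_g², giving 3 unpaired electrons.

3 unpaired electrons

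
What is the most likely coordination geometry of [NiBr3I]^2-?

Each bromide is −1; each iodide is −1; balancing the −2 overall charge requires Ni(II).
Group 10 minus oxidation state 2 gives a d⁸ configuration.
Coordination number: 4.
Bromide and iodide are weak-field ligands.
With weak-field ligands the CFSE gain from square planar is small, so a 3d d⁸ ion takes the sterically preferred tetrahedral geometry.

tetrahedral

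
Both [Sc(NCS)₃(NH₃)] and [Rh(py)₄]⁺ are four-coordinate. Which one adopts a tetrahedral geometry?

[Sc(NCS)₃(NH₃)]

For [Sc(NCS)₃(NH₃)]: Each isothiocyanate is −1; ammonia is neutral; balancing the 0 overall charge requires Sc(III). Group 3 minus oxidation state 3 gives a d⁰ configuration. A d⁰ ion has no crystal-field stabilisation preference between square planar and tetrahedral, so four ligands adopt the sterically favoured tetrahedral geometry. → tetrahedral.
For [Rh(py)₄]⁺: Summing ligand charges against the +1 overall charge gives an oxidation state of +1 for rhodium. Group 9 minus oxidation state 1 gives a d⁸ configuration. A 4d d⁸ ion has a large crystal-field splitting; square planar leaves the high-energy d_{x²−y²} orbital empty and maximises CFSE. → square planar.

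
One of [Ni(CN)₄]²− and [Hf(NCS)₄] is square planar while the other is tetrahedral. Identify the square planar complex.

[Ni(CN)₄]²−

For [Ni(CN)₄]²−: Ligand charges: each cyanide is −1. With an overall charge of −2 the nickel centre must be in the +2 oxidation state. Nickel is a group-10 element; Ni(II) is therefore d⁸. Cyanide is a strong-field ligand (high in the spectrochemical series). A 3d d⁸ ion with strong-field ligands gains enough CFSE to favour square planar over tetrahedral. → square planar.
For [Hf(NCS)₄]: Each isothiocyanate is −1; balancing the 0 overall charge requires Hf(IV). Group 4 minus oxidation state 4 gives a d⁰ configuration. A d⁰ ion has no crystal-field stabilisation preference between square planar and tetrahedral, so four ligands adopt the sterically favoured tetrahedral geometry. → tetrahedral.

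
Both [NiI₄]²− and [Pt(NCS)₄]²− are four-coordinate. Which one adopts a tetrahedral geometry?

[NiI₄]²−

For [NiI₄]²−: Each iodide is −1; balancing the −2 overall charge requires Ni(II). Group 10 minus oxidation state 2 gives a d⁸ configuration. Iodide is a weak-field ligand. With weak-field ligands the CFSE gain from square planar is small, so a 3d d⁸ ion takes the sterically preferred tetrahedral geometry. → tetrahedral.
For [Pt(NCS)₄]²−: Each isothiocyanate is −1; balancing the −2 overall charge requires Pt(II). Platinum is a group-10 element; Pt(II) is therefore d⁸. A 5d d⁸ ion has a large crystal-field splitting; square planar leaves the high-energy d_{x²−y²} orbital empty and maximises CFSE. → square planar.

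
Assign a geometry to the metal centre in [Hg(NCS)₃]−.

trigonal planar

Summing ligand charges against the −1 overall charge gives an oxidation state of +2 for mercury.
Mercury is a group-12 element; Hg(II) is therefore d¹⁰.
Coordination number: 3.
Three ligands around a d¹⁰ centre minimise repulsion in a trigonal-planar arrangement.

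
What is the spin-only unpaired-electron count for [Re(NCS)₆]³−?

Summing ligand charges against the −3 overall charge gives an oxidation state of +3 for rhenium.
Group 7 minus oxidation state 3 gives a d⁴ configuration.
The spin state decides the count: a 5d ion has a large Δₒ and is invariably low-spin.
An octahedral low-spin d⁴ ion is t₂g⁴e_g⁰, giving 2 unpaired electrons.

2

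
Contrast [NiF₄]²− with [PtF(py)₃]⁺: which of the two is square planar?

[PtF(py)₃]⁺

For [NiF₄]²−: Ligand charges: each fluoride is −1. With an overall charge of −2 the nickel centre must be in the +2 oxidation state. Group 10 minus oxidation state 2 gives a d⁸ configuration. Fluoride is a weak-field ligand. With weak-field ligands the CFSE gain from square planar is small, so a 3d d⁸ ion takes the sterically preferred tetrahedral geometry. → tetrahedral.
For [PtF(py)₃]⁺: Ligand charges: each fluoride is −1; pyridine is neutral. With an overall charge of +1 the platinum centre must be in the +2 oxidation state. Pt sits in group 10, so the d-electron count is 10 − 2 = 8. A 5d d⁸ ion has a large crystal-field splitting; square planar leaves the high-energy d_{x²−y²} orbital empty and maximises CFSE. → square planar.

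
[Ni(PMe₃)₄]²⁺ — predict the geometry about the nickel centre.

Ligand charges: trimethylphosphine is neutral. With an overall charge of +2 the nickel centre must be in the +2 oxidation state.
Nickel is a group-10 element; Ni(II) is therefore d⁸.
With 4 monodentate ligands the coordination number is 4.
Trimethylphosphine is a strong-field ligand (high in the spectrochemical series).
A 3d d⁸ ion with strong-field ligands gains enough CFSE to favour square planar over tetrahedral.

square planar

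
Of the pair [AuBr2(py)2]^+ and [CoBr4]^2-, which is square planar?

[AuBr2(py)2]^+

For [AuBr2(py)2]^+: Summing ligand charges against the +1 overall charge gives an oxidation state of +3 for gold. Gold is a group-11 element; Au(III) is therefore d⁸. A 5d d⁸ ion has a large crystal-field splitting; square planar leaves the high-energy d_{x²−y²} orbital empty and maximises CFSE. → square planar.
For [CoBr4]^2-: Ligand charges: each bromide is −1. With an overall charge of −2 the cobalt centre must be in the +2 oxidation state. Co sits in group 9, so the d-electron count is 9 − 2 = 7. For a high-spin 3d d⁷ ion with weak-field ligands the small Δₜ gives little square-planar CFSE advantage, so four ligands adopt the sterically favoured tetrahedral geometry. → tetrahedral.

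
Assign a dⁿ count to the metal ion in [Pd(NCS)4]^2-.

d⁸

Ligand charges: each isothiocyanate is −1. With an overall charge of −2 the palladium centre must be in the +2 oxidation state.
Pd sits in group 10, so the d-electron count is 10 − 2 = 8.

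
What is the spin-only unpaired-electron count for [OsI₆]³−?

1 unpaired electron

Summing ligand charges against the −3 overall charge gives an oxidation state of +3 for osmium.
Os sits in group 8, so the d-electron count is 8 − 3 = 5.
The spin state decides the count: a 5d ion has a large Δₒ and is invariably low-spin.
An octahedral low-spin d⁵ ion is t₂g⁵e_g⁰, giving 1 unpaired electron.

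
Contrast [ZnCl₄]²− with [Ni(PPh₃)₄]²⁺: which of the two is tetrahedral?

[ZnCl₄]²−

For [ZnCl₄]²−: Ligand charges: each chloride is −1. With an overall charge of −2 the zinc centre must be in the +2 oxidation state. Group 12 minus oxidation state 2 gives a d¹⁰ configuration. A d¹⁰ ion has no crystal-field stabilisation preference between square planar and tetrahedral, so four ligands adopt the sterically favoured tetrahedral geometry. → tetrahedral.
For [Ni(PPh₃)₄]²⁺: Ligand charges: triphenylphosphine is neutral. With an overall charge of +2 the nickel centre must be in the +2 oxidation state. Ni sits in group 10, so the d-electron count is 10 − 2 = 8. Triphenylphosphine is a strong-field ligand (high in the spectrochemical series). A 3d d⁸ ion with strong-field ligands gains enough CFSE to favour square planar over tetrahedral. → square planar.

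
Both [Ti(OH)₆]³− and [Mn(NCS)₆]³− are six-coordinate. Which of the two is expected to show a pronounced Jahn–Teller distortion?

[Ti(OH)₆]³−: Each hydroxide is −1; balancing the −3 overall charge requires Ti(III). Group 4 minus oxidation state 3 gives a d¹ configuration. The d¹ configuration leaves the e_g set evenly filled (or empty) — no strong Jahn–Teller driving force.
[Mn(NCS)₆]³−: Ligand charges: each isothiocyanate is −1. With an overall charge of −3 the manganese centre must be in the +3 oxidation state. Manganese is a group-7 element; Mn(III) is therefore d⁴. Isothiocyanate is a weak-field ligand for a first-row metal, so the complex is high-spin. The t₂g³e_g¹ (high-spin) configuration has an unevenly filled e_g set; the Jahn–Teller theorem predicts a tetragonal distortion (typically axial elongation) to lift the degeneracy.

[Mn(NCS)₆]³−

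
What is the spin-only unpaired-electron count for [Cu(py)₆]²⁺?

1 unpaired electron

Ligand charges: pyridine is neutral. With an overall charge of +2 the copper centre must be in the +2 oxidation state.
Group 11 minus oxidation state 2 gives a d⁹ configuration.
In an octahedral field the d⁹ configuration is t₂g⁶e_g³ (only one arrangement possible), giving 1 unpaired electron.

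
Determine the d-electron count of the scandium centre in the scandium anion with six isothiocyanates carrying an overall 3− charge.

d⁰

Each isothiocyanate is −1; balancing the −3 overall charge requires Sc(III).
Sc sits in group 3, so the d-electron count is 3 − 3 = 0.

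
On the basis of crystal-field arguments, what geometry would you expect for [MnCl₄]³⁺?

Each chloride is −1; balancing the +3 overall charge requires Mn(VII).
Manganese is a group-7 element; Mn(VII) is therefore d⁰.
With 4 monodentate ligands the coordination number is 4.
A d⁰ ion has no crystal-field stabilisation preference between square planar and tetrahedral, so four ligands adopt the sterically favoured tetrahedral geometry.

tetrahedral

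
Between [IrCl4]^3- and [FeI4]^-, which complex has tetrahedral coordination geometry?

For [IrCl4]^3-: Each chloride is −1; balancing the −3 overall charge requires Ir(I). Iridium is a group-9 element; Ir(I) is therefore d⁸. A 5d d⁸ ion has a large crystal-field splitting; square planar leaves the high-energy d_{x²−y²} orbital empty and maximises CFSE. → square planar.
For [FeI4]^-: Each iodide is −1; balancing the −1 overall charge requires Fe(III). Fe sits in group 8, so the d-electron count is 8 − 3 = 5. A high-spin d⁵ ion has zero CFSE in either geometry, so four ligands adopt the sterically favoured tetrahedral geometry. → tetrahedral.

[FeI4]^-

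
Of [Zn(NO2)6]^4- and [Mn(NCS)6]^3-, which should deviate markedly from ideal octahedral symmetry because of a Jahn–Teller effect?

[Zn(NO2)6]^4-: Summing ligand charges against the −4 overall charge gives an oxidation state of +2 for zinc. Zn sits in group 12, so the d-electron count is 12 − 2 = 10. The d¹⁰ configuration leaves the e_g set evenly filled (or empty) — no strong Jahn–Teller driving force.
[Mn(NCS)6]^3-: Summing ligand charges against the −3 overall charge gives an oxidation state of +3 for manganese. Group 7 minus oxidation state 3 gives a d⁴ configuration. Isothiocyanate is a weak-field ligand for a first-row metal, so the complex is high-spin. The t₂g³e_g¹ (high-spin) configuration has an unevenly filled e_g set; the Jahn–Teller theorem predicts a tetragonal distortion (typically axial elongation) to lift the degeneracy.

[Mn(NCS)6]^3-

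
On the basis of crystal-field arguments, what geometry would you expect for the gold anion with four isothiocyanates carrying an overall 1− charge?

Summing ligand charges against the −1 overall charge gives an oxidation state of +3 for gold.
Au sits in group 11, so the d-electron count is 11 − 3 = 8.
Coordination number: 4.
A 5d d⁸ ion has a large crystal-field splitting; square planar leaves the high-energy d_{x²−y²} orbital empty and maximises CFSE.

square planar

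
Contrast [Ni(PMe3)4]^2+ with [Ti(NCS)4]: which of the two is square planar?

For [Ni(PMe3)4]^2+: Trimethylphosphine is neutral; balancing the +2 overall charge requires Ni(II). Nickel is a group-10 element; Ni(II) is therefore d⁸. Trimethylphosphine is a strong-field ligand (high in the spectrochemical series). A 3d d⁸ ion with strong-field ligands gains enough CFSE to favour square planar over tetrahedral. → square planar.
For [Ti(NCS)4]: Summing ligand charges against the 0 overall charge gives an oxidation state of +4 for titanium. Titanium is a group-4 element; Ti(IV) is therefore d⁰. A d⁰ ion has no crystal-field stabilisation preference between square planar and tetrahedral, so four ligands adopt the sterically favoured tetrahedral geometry. → tetrahedral.

[Ni(PMe3)4]^2+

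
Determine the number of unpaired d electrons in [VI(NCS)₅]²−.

Each iodide is −1; each isothiocyanate is −1; balancing the −2 overall charge requires V(IV).
Vanadium is a group-5 element; V(IV) is therefore d¹.
In an octahedral field the d¹ configuration is t₂g¹e_g⁰ (only one arrangement possible), giving 1 unpaired electron.

1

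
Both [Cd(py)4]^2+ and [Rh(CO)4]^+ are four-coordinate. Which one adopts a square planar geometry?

[Rh(CO)4]^+

For [Cd(py)4]^2+: Ligand charges: pyridine is neutral. With an overall charge of +2 the cadmium centre must be in the +2 oxidation state. Group 12 minus oxidation state 2 gives a d¹⁰ configuration. A d¹⁰ ion has no crystal-field stabilisation preference between square planar and tetrahedral, so four ligands adopt the sterically favoured tetrahedral geometry. → tetrahedral.
For [Rh(CO)4]^+: Summing ligand charges against the +1 overall charge gives an oxidation state of +1 for rhodium. Rh sits in group 9, so the d-electron count is 9 − 1 = 8. A 4d d⁸ ion has a large crystal-field splitting; square planar leaves the high-energy d_{x²−y²} orbital empty and maximises CFSE. → square planar.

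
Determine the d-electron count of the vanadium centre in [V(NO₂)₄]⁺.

d0

Summing ligand charges against the +1 overall charge gives an oxidation state of +5 for vanadium.
Group 5 minus oxidation state 5 gives a d⁰ configuration.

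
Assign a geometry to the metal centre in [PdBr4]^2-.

Each bromide is −1; balancing the −2 overall charge requires Pd(II).
Group 10 minus oxidation state 2 gives a d⁸ configuration.
Coordination number: 4.
A 4d d⁸ ion has a large crystal-field splitting; square planar leaves the high-energy d_{x²−y²} orbital empty and maximises CFSE.

square planar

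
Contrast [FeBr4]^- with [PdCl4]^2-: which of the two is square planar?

For [FeBr4]^-: Each bromide is −1; balancing the −1 overall charge requires Fe(III). Fe sits in group 8, so the d-electron count is 8 − 3 = 5. A high-spin d⁵ ion has zero CFSE in either geometry, so four ligands adopt the sterically favoured tetrahedral geometry. → tetrahedral.
For [PdCl4]^2-: Summing ligand charges against the −2 overall charge gives an oxidation state of +2 for palladium. Pd sits in group 10, so the d-electron count is 10 − 2 = 8. A 4d d⁸ ion has a large crystal-field splitting; square planar leaves the high-energy d_{x²−y²} orbital empty and maximises CFSE. → square planar.

[PdCl4]^2-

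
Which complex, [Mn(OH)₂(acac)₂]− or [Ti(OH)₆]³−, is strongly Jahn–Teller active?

[Mn(OH)₂(acac)₂]−

[Mn(OH)₂(acac)₂]−: Ligand charges: each hydroxide is −1; each acetylacetonate is −1. With an overall charge of −1 the manganese centre must be in the +3 oxidation state. Group 7 minus oxidation state 3 gives a d⁴ configuration. Acetylacetonate and hydroxide are weak-field ligands for a first-row metal, so the complex is high-spin. The t₂g³e_g¹ (high-spin) configuration has an unevenly filled e_g set; the Jahn–Teller theorem predicts a tetragonal distortion (typically axial elongation) to lift the degeneracy.
[Ti(OH)₆]³−: Ligand charges: each hydroxide is −1. With an overall charge of −3 the titanium centre must be in the +3 oxidation state. Ti sits in group 4, so the d-electron count is 4 − 3 = 1. The d¹ configuration leaves the e_g set evenly filled (or empty) — no strong Jahn–Teller driving force.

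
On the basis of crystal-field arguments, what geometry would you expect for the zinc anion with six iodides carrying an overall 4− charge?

octahedral

Ligand charges: each iodide is −1. With an overall charge of −4 the zinc centre must be in the +2 oxidation state.
Zinc is a group-12 element; Zn(II) is therefore d¹⁰.
Coordination number: 6.
Six donors around a single metal centre give an octahedral coordination sphere.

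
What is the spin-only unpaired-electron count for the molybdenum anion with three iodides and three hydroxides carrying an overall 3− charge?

Ligand charges: each iodide is −1; each hydroxide is −1. With an overall charge of −3 the molybdenum centre must be in the +3 oxidation state.
Molybdenum is a group-6 element; Mo(III) is therefore d³.
In an octahedral field the d³ configuration is t₂g³e_g⁰ (only one arrangement possible), giving 3 unpaired electrons.

3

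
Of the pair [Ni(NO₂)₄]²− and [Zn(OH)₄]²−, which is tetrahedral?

[Zn(OH)₄]²−

For [Ni(NO₂)₄]²−: Ligand charges: each nitro (N-bound nitrite) is −1. With an overall charge of −2 the nickel centre must be in the +2 oxidation state. Nickel is a group-10 element; Ni(II) is therefore d⁸. Nitro (N-bound nitrite) is a strong-field ligand (high in the spectrochemical series). A 3d d⁸ ion with strong-field ligands gains enough CFSE to favour square planar over tetrahedral. → square planar.
For [Zn(OH)₄]²−: Summing ligand charges against the −2 overall charge gives an oxidation state of +2 for zinc. Group 12 minus oxidation state 2 gives a d¹⁰ configuration. A d¹⁰ ion has no crystal-field stabilisation preference between square planar and tetrahedral, so four ligands adopt the sterically favoured tetrahedral geometry. → tetrahedral.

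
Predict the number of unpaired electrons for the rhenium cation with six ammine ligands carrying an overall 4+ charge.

Ligand charges: ammonia is neutral. With an overall charge of +4 the rhenium centre must be in the +4 oxidation state.
Group 7 minus oxidation state 4 gives a d³ configuration.
In an octahedral field the d³ configuration is t₂g³e_g⁰ (only one arrangement possible), giving 3 unpaired electrons.

3 unpaired electrons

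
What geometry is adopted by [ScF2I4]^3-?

Each fluoride is −1; each iodide is −1; balancing the −3 overall charge requires Sc(III).
Sc sits in group 3, so the d-electron count is 3 − 3 = 0.
Coordination number: 6.
Six donors around a single metal centre give an octahedral coordination sphere.

octahedral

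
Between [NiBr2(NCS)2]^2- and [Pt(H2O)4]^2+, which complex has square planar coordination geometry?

For [NiBr2(NCS)2]^2-: Summing ligand charges against the −2 overall charge gives an oxidation state of +2 for nickel. Nickel is a group-10 element; Ni(II) is therefore d⁸. Bromide and isothiocyanate are weak-field ligands. With weak-field ligands the CFSE gain from square planar is small, so a 3d d⁸ ion takes the sterically preferred tetrahedral geometry. → tetrahedral.
For [Pt(H2O)4]^2+: Water is neutral; balancing the +2 overall charge requires Pt(II). Platinum is a group-10 element; Pt(II) is therefore d⁸. A 5d d⁸ ion has a large crystal-field splitting; square planar leaves the high-energy d_{x²−y²} orbital empty and maximises CFSE. → square planar.

[Pt(H2O)4]^2+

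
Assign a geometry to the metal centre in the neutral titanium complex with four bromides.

Each bromide is −1; balancing the 0 overall charge requires Ti(IV).
Ti sits in group 4, so the d-electron count is 4 − 4 = 0.
Coordination number: 4.
A d⁰ ion has no crystal-field stabilisation preference between square planar and tetrahedral, so four ligands adopt the sterically favoured tetrahedral geometry.

tetrahedral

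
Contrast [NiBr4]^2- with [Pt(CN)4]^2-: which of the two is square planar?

[Pt(CN)4]^2-

For [NiBr4]^2-: Summing ligand charges against the −2 overall charge gives an oxidation state of +2 for nickel. Group 10 minus oxidation state 2 gives a d⁸ configuration. Bromide is a weak-field ligand. With weak-field ligands the CFSE gain from square planar is small, so a 3d d⁸ ion takes the sterically preferred tetrahedral geometry. → tetrahedral.
For [Pt(CN)4]^2-: Ligand charges: each cyanide is −1. With an overall charge of −2 the platinum centre must be in the +2 oxidation state. Platinum is a group-10 element; Pt(II) is therefore d⁸. A 5d d⁸ ion has a large crystal-field splitting; square planar leaves the high-energy d_{x²−y²} orbital empty and maximises CFSE. → square planar.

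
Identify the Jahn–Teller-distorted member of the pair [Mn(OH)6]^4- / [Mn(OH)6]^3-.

[Mn(OH)6]^3-

[Mn(OH)6]^4-: Summing ligand charges against the −4 overall charge gives an oxidation state of +2 for manganese. Mn sits in group 7, so the d-electron count is 7 − 2 = 5. Hydroxide is a weak-field ligand for a first-row metal, so the complex is high-spin. The d⁵ configuration leaves the e_g set evenly filled (or empty) — no strong Jahn–Teller driving force.
[Mn(OH)6]^3-: Ligand charges: each hydroxide is −1. With an overall charge of −3 the manganese centre must be in the +3 oxidation state. Manganese is a group-7 element; Mn(III) is therefore d⁴. Hydroxide is a weak-field ligand for a first-row metal, so the complex is high-spin. The t₂g³e_g¹ (high-spin) configuration has an unevenly filled e_g set; the Jahn–Teller theorem predicts a tetragonal distortion (typically axial elongation) to lift the degeneracy.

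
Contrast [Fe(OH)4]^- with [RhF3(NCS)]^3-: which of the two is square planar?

For [Fe(OH)4]^-: Summing ligand charges against the −1 overall charge gives an oxidation state of +3 for iron. Group 8 minus oxidation state 3 gives a d⁵ configuration. A high-spin d⁵ ion has zero CFSE in either geometry, so four ligands adopt the sterically favoured tetrahedral geometry. → tetrahedral.
For [RhF3(NCS)]^3-: Ligand charges: each fluoride is −1; each isothiocyanate is −1. With an overall charge of −3 the rhodium centre must be in the +1 oxidation state. Group 9 minus oxidation state 1 gives a d⁸ configuration. A 4d d⁸ ion has a large crystal-field splitting; square planar leaves the high-energy d_{x²−y²} orbital empty and maximises CFSE. → square planar.

[RhF3(NCS)]^3-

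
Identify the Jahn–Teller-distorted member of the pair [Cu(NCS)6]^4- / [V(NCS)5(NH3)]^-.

[Cu(NCS)6]^4-

[Cu(NCS)6]^4-: Summing ligand charges against the −4 overall charge gives an oxidation state of +2 for copper. Group 11 minus oxidation state 2 gives a d⁹ configuration. The t₂g⁶e_g³ configuration has an unevenly filled e_g set; the Jahn–Teller theorem predicts a tetragonal distortion (typically axial elongation) to lift the degeneracy.
[V(NCS)5(NH3)]^-: Summing ligand charges against the −1 overall charge gives an oxidation state of +4 for vanadium. Group 5 minus oxidation state 4 gives a d¹ configuration. The d¹ configuration leaves the e_g set evenly filled (or empty) — no strong Jahn–Teller driving force.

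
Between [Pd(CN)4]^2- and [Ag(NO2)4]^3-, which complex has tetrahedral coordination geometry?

[Ag(NO2)4]^3-

For [Pd(CN)4]^2-: Each cyanide is −1; balancing the −2 overall charge requires Pd(II). Palladium is a group-10 element; Pd(II) is therefore d⁸. A 4d d⁸ ion has a large crystal-field splitting; square planar leaves the high-energy d_{x²−y²} orbital empty and maximises CFSE. → square planar.
For [Ag(NO2)4]^3-: Each nitro (N-bound nitrite) is −1; balancing the −3 overall charge requires Ag(I). Silver is a group-11 element; Ag(I) is therefore d¹⁰. A d¹⁰ ion has no crystal-field stabilisation preference between square planar and tetrahedral, so four ligands adopt the sterically favoured tetrahedral geometry. → tetrahedral.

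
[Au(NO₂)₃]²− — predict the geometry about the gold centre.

trigonal planar

Each nitro (N-bound nitrite) is −1; balancing the −2 overall charge requires Au(I).
Au sits in group 11, so the d-electron count is 11 − 1 = 10.
With 3 monodentate ligands the coordination number is 3.
Three ligands around a d¹⁰ centre minimise repulsion in a trigonal-planar arrangement.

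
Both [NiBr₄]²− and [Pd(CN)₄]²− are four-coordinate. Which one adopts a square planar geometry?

For [NiBr₄]²−: Ligand charges: each bromide is −1. With an overall charge of −2 the nickel centre must be in the +2 oxidation state. Ni sits in group 10, so the d-electron count is 10 − 2 = 8. Bromide is a weak-field ligand. With weak-field ligands the CFSE gain from square planar is small, so a 3d d⁸ ion takes the sterically preferred tetrahedral geometry. → tetrahedral.
For [Pd(CN)₄]²−: Each cyanide is −1; balancing the −2 overall charge requires Pd(II). Palladium is a group-10 element; Pd(II) is therefore d⁸. A 4d d⁸ ion has a large crystal-field splitting; square planar leaves the high-energy d_{x²−y²} orbital empty and maximises CFSE. → square planar.

[Pd(CN)₄]²−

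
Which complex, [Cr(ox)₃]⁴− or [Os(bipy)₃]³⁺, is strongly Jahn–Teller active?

[Cr(ox)₃]⁴−

[Cr(ox)₃]⁴−: Summing ligand charges against the −4 overall charge gives an oxidation state of +2 for chromium. Cr sits in group 6, so the d-electron count is 6 − 2 = 4. Oxalate is a weak-field ligand for a first-row metal, so the complex is high-spin. The t₂g³e_g¹ (high-spin) configuration has an unevenly filled e_g set; the Jahn–Teller theorem predicts a tetragonal distortion (typically axial elongation) to lift the degeneracy.
[Os(bipy)₃]³⁺: Ligand charges: 2,2′-bipyridine is neutral. With an overall charge of +3 the osmium centre must be in the +3 oxidation state. Osmium is a group-8 element; Os(III) is therefore d⁵. A 5d ion has a large Δₒ and is invariably low-spin. The d⁵ configuration leaves the e_g set evenly filled (or empty) — no strong Jahn–Teller driving force.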